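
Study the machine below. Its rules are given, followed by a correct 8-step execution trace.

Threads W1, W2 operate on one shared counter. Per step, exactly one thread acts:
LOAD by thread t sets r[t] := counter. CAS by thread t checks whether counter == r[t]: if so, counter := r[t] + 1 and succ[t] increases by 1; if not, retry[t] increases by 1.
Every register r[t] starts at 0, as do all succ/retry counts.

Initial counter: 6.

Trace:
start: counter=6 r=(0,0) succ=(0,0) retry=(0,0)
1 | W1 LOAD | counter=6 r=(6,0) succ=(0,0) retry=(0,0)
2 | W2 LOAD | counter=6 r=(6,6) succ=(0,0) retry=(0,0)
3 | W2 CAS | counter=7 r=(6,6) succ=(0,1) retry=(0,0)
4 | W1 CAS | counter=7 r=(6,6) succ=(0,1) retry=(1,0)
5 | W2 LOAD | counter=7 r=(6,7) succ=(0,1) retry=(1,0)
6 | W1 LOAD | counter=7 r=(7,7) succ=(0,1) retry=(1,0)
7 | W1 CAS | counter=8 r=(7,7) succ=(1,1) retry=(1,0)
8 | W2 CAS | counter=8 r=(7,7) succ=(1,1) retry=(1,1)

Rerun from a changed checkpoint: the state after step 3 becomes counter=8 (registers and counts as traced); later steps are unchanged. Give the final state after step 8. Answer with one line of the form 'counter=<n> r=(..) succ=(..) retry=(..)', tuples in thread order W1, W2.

counter=9 r=(8,8) succ=(1,1) retry=(1,1)

state after step 3 := counter=8 r=(6,6) succ=(0,1) retry=(0,0)
4 | W1 CAS | counter=8 r=(6,6) succ=(0,1) retry=(1,0)
5 | W2 LOAD | counter=8 r=(6,8) succ=(0,1) retry=(1,0)
6 | W1 LOAD | counter=8 r=(8,8) succ=(0,1) retry=(1,0)
7 | W1 CAS | counter=9 r=(8,8) succ=(1,1) retry=(1,0)
8 | W2 CAS | counter=9 r=(8,8) succ=(1,1) retry=(1,1)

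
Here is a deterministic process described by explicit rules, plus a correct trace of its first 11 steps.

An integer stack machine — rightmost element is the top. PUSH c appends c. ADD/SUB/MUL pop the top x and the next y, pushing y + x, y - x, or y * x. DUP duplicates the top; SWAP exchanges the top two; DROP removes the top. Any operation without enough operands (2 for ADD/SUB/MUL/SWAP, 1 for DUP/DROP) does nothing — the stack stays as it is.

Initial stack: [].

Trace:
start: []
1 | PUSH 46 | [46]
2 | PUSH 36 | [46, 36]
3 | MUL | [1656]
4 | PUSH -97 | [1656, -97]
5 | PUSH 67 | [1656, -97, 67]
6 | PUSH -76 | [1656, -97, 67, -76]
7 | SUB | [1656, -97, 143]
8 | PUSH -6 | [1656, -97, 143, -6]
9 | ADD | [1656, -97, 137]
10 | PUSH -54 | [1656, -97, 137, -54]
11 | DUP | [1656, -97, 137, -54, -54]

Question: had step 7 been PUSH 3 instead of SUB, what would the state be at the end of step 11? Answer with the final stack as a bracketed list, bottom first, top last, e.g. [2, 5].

[1656, -97, 67, -76, -3, -54, -54]

(re-executing from step 7 with the substitution; state before step 7: [1656, -97, 67, -76])
7 | PUSH 3 | [1656, -97, 67, -76, 3]
8 | PUSH -6 | [1656, -97, 67, -76, 3, -6]
9 | ADD | [1656, -97, 67, -76, -3]
10 | PUSH -54 | [1656, -97, 67, -76, -3, -54]
11 | DUP | [1656, -97, 67, -76, -3, -54, -54]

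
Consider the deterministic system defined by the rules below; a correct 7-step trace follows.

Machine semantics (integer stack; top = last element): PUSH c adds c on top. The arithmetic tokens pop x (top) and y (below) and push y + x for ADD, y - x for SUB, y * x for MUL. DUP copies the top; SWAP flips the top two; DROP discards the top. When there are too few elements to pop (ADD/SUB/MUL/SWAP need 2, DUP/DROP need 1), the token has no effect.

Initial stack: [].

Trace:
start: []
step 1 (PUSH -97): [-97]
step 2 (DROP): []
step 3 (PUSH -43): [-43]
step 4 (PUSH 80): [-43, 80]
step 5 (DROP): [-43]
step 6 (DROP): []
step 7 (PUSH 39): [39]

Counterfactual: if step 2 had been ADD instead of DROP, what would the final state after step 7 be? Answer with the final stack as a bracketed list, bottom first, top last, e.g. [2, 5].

[-97, 39]

(re-executing from step 2 with the substitution; state before step 2: [-97])
step 2 (ADD): [-97]
step 3 (PUSH -43): [-97, -43]
step 4 (PUSH 80): [-97, -43, 80]
step 5 (DROP): [-97, -43]
step 6 (DROP): [-97]
step 7 (PUSH 39): [-97, 39]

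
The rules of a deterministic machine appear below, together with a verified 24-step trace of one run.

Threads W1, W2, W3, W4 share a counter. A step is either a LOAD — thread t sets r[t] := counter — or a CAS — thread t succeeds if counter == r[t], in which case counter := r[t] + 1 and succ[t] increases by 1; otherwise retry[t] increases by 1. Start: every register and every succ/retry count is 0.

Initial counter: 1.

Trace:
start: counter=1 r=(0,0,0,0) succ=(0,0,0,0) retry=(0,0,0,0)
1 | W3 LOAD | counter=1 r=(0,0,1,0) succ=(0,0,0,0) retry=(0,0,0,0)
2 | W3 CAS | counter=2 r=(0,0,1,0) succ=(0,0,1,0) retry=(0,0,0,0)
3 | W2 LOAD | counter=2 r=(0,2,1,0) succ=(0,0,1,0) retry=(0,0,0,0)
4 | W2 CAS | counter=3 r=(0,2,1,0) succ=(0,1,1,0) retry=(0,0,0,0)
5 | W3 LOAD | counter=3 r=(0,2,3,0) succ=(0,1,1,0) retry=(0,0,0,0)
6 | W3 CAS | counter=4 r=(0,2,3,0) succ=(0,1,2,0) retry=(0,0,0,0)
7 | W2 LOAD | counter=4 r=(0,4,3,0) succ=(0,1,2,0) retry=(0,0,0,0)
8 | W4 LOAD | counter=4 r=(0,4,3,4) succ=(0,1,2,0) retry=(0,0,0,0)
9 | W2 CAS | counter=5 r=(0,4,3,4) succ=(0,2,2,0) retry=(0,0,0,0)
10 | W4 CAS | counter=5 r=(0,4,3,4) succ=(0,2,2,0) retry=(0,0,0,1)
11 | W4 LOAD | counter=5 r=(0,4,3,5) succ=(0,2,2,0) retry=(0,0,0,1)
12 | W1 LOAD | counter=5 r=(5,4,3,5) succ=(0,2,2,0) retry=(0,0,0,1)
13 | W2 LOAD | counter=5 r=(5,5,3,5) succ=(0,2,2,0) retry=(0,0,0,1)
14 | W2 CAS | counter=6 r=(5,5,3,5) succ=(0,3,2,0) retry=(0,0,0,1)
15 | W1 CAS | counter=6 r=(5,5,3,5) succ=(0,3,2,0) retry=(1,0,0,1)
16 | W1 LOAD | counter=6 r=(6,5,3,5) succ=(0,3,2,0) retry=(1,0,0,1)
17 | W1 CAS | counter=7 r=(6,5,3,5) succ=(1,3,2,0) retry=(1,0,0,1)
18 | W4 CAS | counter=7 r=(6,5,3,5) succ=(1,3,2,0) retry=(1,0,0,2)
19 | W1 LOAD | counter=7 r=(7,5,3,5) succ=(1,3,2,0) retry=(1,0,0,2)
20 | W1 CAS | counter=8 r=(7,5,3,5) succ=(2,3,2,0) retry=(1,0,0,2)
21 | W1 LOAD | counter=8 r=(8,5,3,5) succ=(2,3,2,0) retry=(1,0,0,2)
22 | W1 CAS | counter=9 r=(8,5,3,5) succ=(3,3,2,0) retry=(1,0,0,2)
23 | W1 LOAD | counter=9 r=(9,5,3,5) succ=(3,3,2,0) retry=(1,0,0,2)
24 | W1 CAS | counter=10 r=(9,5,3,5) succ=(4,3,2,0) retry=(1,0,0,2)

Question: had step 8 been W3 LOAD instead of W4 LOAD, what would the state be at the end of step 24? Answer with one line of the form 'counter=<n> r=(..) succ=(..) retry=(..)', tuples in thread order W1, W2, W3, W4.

(re-executing from step 8 with the substitution; state before step 8: counter=4 r=(0,4,3,0) succ=(0,1,2,0) retry=(0,0,0,0))
8 | W3 LOAD | counter=4 r=(0,4,4,0) succ=(0,1,2,0) retry=(0,0,0,0)
9 | W2 CAS | counter=5 r=(0,4,4,0) succ=(0,2,2,0) retry=(0,0,0,0)
10 | W4 CAS | counter=5 r=(0,4,4,0) succ=(0,2,2,0) retry=(0,0,0,1)
11 | W4 LOAD | counter=5 r=(0,4,4,5) succ=(0,2,2,0) retry=(0,0,0,1)
12 | W1 LOAD | counter=5 r=(5,4,4,5) succ=(0,2,2,0) retry=(0,0,0,1)
13 | W2 LOAD | counter=5 r=(5,5,4,5) succ=(0,2,2,0) retry=(0,0,0,1)
14 | W2 CAS | counter=6 r=(5,5,4,5) succ=(0,3,2,0) retry=(0,0,0,1)
15 | W1 CAS | counter=6 r=(5,5,4,5) succ=(0,3,2,0) retry=(1,0,0,1)
16 | W1 LOAD | counter=6 r=(6,5,4,5) succ=(0,3,2,0) retry=(1,0,0,1)
17 | W1 CAS | counter=7 r=(6,5,4,5) succ=(1,3,2,0) retry=(1,0,0,1)
18 | W4 CAS | counter=7 r=(6,5,4,5) succ=(1,3,2,0) retry=(1,0,0,2)
19 | W1 LOAD | counter=7 r=(7,5,4,5) succ=(1,3,2,0) retry=(1,0,0,2)
20 | W1 CAS | counter=8 r=(7,5,4,5) succ=(2,3,2,0) retry=(1,0,0,2)
21 | W1 LOAD | counter=8 r=(8,5,4,5) succ=(2,3,2,0) retry=(1,0,0,2)
22 | W1 CAS | counter=9 r=(8,5,4,5) succ=(3,3,2,0) retry=(1,0,0,2)
23 | W1 LOAD | counter=9 r=(9,5,4,5) succ=(3,3,2,0) retry=(1,0,0,2)
24 | W1 CAS | counter=10 r=(9,5,4,5) succ=(4,3,2,0) retry=(1,0,0,2)

counter=10 r=(9,5,4,5) succ=(4,3,2,0) retry=(1,0,0,2)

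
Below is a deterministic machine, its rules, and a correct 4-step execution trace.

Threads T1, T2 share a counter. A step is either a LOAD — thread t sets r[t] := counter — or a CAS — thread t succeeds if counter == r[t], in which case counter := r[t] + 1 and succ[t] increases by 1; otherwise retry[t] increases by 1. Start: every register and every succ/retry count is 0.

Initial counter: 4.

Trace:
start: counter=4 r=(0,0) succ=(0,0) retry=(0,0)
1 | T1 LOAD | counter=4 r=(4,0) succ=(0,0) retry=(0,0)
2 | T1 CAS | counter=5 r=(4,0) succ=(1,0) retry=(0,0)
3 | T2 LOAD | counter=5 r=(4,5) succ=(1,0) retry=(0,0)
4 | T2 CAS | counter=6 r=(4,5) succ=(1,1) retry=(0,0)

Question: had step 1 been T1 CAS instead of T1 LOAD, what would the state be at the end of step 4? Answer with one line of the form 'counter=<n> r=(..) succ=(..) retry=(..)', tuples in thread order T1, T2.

counter=5 r=(0,4) succ=(0,1) retry=(2,0)

(re-executing from step 1 with the substitution; state before step 1: counter=4 r=(0,0) succ=(0,0) retry=(0,0))
1 | T1 CAS | counter=4 r=(0,0) succ=(0,0) retry=(1,0)
2 | T1 CAS | counter=4 r=(0,0) succ=(0,0) retry=(2,0)
3 | T2 LOAD | counter=4 r=(0,4) succ=(0,0) retry=(2,0)
4 | T2 CAS | counter=5 r=(0,4) succ=(0,1) retry=(2,0)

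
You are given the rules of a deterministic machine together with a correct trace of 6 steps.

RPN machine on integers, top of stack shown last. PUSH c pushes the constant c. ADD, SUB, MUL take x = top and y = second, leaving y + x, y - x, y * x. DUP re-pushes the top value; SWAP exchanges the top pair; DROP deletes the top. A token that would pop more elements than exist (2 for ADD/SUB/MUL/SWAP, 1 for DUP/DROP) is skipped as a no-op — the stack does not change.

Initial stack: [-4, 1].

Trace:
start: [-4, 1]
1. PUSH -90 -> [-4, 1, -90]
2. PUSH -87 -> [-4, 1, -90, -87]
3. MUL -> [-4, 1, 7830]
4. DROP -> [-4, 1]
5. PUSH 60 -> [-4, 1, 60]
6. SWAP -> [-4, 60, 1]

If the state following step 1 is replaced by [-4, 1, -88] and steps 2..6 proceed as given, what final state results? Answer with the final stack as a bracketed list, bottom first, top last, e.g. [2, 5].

state after step 1 := [-4, 1, -88]
2. PUSH -87 -> [-4, 1, -88, -87]
3. MUL -> [-4, 1, 7656]
4. DROP -> [-4, 1]
5. PUSH 60 -> [-4, 1, 60]
6. SWAP -> [-4, 60, 1]

[-4, 60, 1]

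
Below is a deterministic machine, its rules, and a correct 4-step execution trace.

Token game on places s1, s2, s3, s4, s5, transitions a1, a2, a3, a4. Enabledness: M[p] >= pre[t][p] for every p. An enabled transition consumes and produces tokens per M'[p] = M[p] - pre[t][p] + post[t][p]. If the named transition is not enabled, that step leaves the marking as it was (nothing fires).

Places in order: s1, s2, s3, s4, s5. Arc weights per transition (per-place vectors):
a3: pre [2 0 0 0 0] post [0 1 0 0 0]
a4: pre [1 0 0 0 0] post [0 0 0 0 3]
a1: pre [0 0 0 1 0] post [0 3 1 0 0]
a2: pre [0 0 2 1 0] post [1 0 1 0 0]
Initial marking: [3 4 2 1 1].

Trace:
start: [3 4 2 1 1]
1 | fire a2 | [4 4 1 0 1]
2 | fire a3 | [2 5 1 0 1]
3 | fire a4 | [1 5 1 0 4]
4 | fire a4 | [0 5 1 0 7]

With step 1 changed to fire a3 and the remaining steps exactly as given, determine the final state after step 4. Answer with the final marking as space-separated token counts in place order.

0 5 2 1 4

(re-executing from step 1 with the substitution; state before step 1: [3 4 2 1 1])
1 | fire a3 | [1 5 2 1 1]
2 | fire a3 | [1 5 2 1 1]
3 | fire a4 | [0 5 2 1 4]
4 | fire a4 | [0 5 2 1 4]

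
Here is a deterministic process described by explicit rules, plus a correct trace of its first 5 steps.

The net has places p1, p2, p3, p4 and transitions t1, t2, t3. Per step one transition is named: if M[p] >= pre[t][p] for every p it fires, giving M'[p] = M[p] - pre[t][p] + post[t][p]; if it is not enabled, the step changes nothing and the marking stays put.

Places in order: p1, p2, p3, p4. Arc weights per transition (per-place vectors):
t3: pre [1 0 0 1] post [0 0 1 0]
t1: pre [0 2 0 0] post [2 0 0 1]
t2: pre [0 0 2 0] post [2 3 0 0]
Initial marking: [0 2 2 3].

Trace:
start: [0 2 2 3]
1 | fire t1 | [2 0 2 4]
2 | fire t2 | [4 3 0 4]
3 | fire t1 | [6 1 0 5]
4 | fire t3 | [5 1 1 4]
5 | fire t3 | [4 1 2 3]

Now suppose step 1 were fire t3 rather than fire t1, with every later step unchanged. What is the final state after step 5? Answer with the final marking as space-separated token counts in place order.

2 3 2 2

(re-executing from step 1 with the substitution; state before step 1: [0 2 2 3])
1 | fire t3 | [0 2 2 3]
2 | fire t2 | [2 5 0 3]
3 | fire t1 | [4 3 0 4]
4 | fire t3 | [3 3 1 3]
5 | fire t3 | [2 3 2 2]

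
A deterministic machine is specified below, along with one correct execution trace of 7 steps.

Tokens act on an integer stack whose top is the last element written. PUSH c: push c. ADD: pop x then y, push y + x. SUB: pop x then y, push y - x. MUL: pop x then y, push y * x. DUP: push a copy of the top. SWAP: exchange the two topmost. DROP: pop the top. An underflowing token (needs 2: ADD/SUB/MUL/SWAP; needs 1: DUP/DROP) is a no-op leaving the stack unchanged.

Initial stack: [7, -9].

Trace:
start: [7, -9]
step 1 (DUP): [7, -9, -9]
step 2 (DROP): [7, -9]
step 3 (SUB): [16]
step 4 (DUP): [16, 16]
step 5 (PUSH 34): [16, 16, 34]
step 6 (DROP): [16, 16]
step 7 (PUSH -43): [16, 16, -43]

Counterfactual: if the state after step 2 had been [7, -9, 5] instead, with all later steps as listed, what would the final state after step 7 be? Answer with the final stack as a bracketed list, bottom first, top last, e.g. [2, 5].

[7, -14, -14, -43]

state after step 2 := [7, -9, 5]
step 3 (SUB): [7, -14]
step 4 (DUP): [7, -14, -14]
step 5 (PUSH 34): [7, -14, -14, 34]
step 6 (DROP): [7, -14, -14]
step 7 (PUSH -43): [7, -14, -14, -43]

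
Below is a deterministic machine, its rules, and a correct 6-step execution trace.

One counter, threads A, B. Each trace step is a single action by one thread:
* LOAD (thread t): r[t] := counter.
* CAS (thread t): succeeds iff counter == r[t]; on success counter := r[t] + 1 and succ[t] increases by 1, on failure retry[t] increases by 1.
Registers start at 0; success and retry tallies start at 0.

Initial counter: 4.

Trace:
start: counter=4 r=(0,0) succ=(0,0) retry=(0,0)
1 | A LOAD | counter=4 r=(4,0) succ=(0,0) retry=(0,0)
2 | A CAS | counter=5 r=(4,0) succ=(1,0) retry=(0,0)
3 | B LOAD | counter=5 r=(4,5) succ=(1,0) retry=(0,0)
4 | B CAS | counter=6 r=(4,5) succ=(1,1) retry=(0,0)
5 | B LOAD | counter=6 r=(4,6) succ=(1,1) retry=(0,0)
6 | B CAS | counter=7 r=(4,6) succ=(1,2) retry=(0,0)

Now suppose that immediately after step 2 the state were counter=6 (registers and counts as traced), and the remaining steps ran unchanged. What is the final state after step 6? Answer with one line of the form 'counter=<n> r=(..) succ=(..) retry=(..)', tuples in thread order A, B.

state after step 2 := counter=6 r=(4,0) succ=(1,0) retry=(0,0)
3 | B LOAD | counter=6 r=(4,6) succ=(1,0) retry=(0,0)
4 | B CAS | counter=7 r=(4,6) succ=(1,1) retry=(0,0)
5 | B LOAD | counter=7 r=(4,7) succ=(1,1) retry=(0,0)
6 | B CAS | counter=8 r=(4,7) succ=(1,2) retry=(0,0)

counter=8 r=(4,7) succ=(1,2) retry=(0,0)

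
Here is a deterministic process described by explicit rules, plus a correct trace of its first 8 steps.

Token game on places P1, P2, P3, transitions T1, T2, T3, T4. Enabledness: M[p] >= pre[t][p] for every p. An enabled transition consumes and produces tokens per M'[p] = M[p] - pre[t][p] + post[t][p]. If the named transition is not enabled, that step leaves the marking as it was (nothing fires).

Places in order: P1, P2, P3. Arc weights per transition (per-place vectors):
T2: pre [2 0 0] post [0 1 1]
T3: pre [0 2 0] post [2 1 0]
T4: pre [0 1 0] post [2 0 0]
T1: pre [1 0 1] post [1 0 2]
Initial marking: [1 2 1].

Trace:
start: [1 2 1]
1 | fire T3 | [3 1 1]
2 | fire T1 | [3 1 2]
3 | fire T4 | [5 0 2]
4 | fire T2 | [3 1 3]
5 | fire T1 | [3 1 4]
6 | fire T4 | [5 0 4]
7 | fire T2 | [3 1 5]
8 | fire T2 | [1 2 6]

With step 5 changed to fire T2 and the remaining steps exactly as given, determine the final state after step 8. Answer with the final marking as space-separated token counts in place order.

(re-executing from step 5 with the substitution; state before step 5: [3 1 3])
5 | fire T2 | [1 2 4]
6 | fire T4 | [3 1 4]
7 | fire T2 | [1 2 5]
8 | fire T2 | [1 2 5]

1 2 5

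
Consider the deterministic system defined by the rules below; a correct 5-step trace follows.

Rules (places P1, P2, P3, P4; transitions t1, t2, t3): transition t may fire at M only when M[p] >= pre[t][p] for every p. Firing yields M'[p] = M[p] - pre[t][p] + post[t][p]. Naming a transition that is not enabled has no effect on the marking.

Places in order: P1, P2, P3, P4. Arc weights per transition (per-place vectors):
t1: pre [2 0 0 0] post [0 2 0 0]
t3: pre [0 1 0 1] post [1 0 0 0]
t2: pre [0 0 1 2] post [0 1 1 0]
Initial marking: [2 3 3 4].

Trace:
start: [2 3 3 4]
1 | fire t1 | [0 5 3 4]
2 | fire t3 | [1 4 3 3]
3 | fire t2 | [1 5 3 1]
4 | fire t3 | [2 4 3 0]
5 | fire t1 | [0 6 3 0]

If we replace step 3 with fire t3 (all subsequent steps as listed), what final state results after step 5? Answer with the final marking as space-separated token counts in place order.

1 4 3 1

(re-executing from step 3 with the substitution; state before step 3: [1 4 3 3])
3 | fire t3 | [2 3 3 2]
4 | fire t3 | [3 2 3 1]
5 | fire t1 | [1 4 3 1]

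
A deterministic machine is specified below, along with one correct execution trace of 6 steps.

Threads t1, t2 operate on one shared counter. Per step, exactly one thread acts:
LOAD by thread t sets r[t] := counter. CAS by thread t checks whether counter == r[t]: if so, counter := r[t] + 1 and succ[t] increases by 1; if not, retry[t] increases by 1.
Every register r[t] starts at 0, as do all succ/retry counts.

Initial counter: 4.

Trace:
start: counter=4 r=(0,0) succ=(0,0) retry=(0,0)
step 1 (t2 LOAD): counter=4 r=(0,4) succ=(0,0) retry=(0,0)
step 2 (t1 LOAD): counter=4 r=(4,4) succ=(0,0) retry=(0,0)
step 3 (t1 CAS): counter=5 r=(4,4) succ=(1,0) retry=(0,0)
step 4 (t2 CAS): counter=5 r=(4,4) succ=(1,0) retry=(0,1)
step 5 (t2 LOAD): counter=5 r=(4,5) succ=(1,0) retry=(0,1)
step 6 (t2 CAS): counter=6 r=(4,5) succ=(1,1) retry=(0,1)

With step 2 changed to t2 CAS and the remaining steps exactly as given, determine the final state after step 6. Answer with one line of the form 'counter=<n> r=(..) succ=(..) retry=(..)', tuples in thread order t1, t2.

(re-executing from step 2 with the substitution; state before step 2: counter=4 r=(0,4) succ=(0,0) retry=(0,0))
step 2 (t2 CAS): counter=5 r=(0,4) succ=(0,1) retry=(0,0)
step 3 (t1 CAS): counter=5 r=(0,4) succ=(0,1) retry=(1,0)
step 4 (t2 CAS): counter=5 r=(0,4) succ=(0,1) retry=(1,1)
step 5 (t2 LOAD): counter=5 r=(0,5) succ=(0,1) retry=(1,1)
step 6 (t2 CAS): counter=6 r=(0,5) succ=(0,2) retry=(1,1)

counter=6 r=(0,5) succ=(0,2) retry=(1,1)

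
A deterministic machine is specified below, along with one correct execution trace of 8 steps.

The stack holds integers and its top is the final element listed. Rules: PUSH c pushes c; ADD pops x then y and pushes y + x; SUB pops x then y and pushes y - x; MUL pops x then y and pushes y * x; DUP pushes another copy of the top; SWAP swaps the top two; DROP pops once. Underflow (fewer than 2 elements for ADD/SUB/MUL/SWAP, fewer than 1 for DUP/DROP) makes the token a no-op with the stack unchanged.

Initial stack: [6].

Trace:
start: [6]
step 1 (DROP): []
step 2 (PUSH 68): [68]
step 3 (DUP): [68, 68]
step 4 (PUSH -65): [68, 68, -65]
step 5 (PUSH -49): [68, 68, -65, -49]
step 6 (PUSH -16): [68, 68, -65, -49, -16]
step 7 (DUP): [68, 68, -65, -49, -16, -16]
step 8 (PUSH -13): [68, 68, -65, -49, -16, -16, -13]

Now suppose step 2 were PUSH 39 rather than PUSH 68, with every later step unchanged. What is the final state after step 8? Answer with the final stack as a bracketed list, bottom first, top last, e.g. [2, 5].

(re-executing from step 2 with the substitution; state before step 2: [])
step 2 (PUSH 39): [39]
step 3 (DUP): [39, 39]
step 4 (PUSH -65): [39, 39, -65]
step 5 (PUSH -49): [39, 39, -65, -49]
step 6 (PUSH -16): [39, 39, -65, -49, -16]
step 7 (DUP): [39, 39, -65, -49, -16, -16]
step 8 (PUSH -13): [39, 39, -65, -49, -16, -16, -13]

[39, 39, -65, -49, -16, -16, -13]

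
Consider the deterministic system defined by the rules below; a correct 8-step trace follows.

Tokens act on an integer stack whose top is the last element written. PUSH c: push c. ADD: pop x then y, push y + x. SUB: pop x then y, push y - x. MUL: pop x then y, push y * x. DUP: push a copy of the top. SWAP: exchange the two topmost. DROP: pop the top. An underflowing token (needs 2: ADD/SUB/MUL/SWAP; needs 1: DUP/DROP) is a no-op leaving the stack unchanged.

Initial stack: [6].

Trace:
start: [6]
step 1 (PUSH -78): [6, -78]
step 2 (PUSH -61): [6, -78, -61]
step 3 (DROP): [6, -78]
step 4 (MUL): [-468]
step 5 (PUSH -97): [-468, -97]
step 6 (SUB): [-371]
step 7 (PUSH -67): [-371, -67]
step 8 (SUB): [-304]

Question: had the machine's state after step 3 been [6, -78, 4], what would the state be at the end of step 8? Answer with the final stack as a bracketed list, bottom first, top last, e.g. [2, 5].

[6, -148]

state after step 3 := [6, -78, 4]
step 4 (MUL): [6, -312]
step 5 (PUSH -97): [6, -312, -97]
step 6 (SUB): [6, -215]
step 7 (PUSH -67): [6, -215, -67]
step 8 (SUB): [6, -148]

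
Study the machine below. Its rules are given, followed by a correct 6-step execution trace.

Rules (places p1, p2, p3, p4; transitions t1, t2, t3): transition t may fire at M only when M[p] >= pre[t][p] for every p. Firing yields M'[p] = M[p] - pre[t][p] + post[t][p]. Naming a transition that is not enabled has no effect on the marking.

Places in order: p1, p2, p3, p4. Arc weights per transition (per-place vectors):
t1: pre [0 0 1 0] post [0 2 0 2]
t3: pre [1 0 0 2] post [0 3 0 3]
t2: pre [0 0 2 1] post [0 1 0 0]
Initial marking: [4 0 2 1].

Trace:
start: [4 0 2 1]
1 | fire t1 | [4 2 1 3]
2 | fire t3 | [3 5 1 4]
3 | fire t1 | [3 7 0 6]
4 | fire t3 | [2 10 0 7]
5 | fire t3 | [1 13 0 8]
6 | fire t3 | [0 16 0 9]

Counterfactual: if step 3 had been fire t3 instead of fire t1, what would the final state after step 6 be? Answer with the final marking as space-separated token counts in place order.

(re-executing from step 3 with the substitution; state before step 3: [3 5 1 4])
3 | fire t3 | [2 8 1 5]
4 | fire t3 | [1 11 1 6]
5 | fire t3 | [0 14 1 7]
6 | fire t3 | [0 14 1 7]

0 14 1 7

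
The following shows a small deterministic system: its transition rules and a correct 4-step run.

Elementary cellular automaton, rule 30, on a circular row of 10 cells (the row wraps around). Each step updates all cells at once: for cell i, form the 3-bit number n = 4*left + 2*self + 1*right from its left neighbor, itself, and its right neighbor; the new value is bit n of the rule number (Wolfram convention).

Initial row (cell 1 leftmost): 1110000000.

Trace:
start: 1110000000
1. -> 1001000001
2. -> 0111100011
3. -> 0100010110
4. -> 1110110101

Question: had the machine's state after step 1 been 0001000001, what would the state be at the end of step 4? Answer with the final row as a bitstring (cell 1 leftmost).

0111110101

state after step 1 := 0001000001
2. -> 1011100011
3. -> 0010010110
4. -> 0111110101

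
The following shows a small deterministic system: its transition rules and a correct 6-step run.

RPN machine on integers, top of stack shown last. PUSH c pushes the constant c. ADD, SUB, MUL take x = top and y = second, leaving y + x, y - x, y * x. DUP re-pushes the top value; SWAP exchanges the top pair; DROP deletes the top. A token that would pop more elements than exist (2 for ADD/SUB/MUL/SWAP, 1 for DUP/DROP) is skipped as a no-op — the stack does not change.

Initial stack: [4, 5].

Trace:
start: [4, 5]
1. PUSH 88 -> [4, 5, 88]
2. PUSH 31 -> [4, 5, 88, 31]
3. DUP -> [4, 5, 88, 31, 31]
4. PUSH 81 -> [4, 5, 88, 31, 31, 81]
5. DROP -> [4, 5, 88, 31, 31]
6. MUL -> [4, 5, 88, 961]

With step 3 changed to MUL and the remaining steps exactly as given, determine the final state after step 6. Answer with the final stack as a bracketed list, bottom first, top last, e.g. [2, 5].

[4, 13640]

(re-executing from step 3 with the substitution; state before step 3: [4, 5, 88, 31])
3. MUL -> [4, 5, 2728]
4. PUSH 81 -> [4, 5, 2728, 81]
5. DROP -> [4, 5, 2728]
6. MUL -> [4, 13640]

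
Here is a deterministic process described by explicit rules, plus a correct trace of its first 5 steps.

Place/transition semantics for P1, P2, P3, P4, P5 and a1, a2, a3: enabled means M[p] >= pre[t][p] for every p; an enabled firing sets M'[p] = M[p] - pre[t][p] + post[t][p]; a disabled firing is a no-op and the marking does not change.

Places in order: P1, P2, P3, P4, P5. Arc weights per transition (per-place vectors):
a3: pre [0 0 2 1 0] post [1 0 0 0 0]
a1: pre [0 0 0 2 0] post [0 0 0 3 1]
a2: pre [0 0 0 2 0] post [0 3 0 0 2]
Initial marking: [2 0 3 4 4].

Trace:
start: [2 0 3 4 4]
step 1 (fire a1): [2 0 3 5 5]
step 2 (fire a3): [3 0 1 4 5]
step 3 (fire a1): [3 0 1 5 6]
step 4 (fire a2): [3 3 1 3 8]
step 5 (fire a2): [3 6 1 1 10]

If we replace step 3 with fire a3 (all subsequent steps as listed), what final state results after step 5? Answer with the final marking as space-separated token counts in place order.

(re-executing from step 3 with the substitution; state before step 3: [3 0 1 4 5])
step 3 (fire a3): [3 0 1 4 5]
step 4 (fire a2): [3 3 1 2 7]
step 5 (fire a2): [3 6 1 0 9]

3 6 1 0 9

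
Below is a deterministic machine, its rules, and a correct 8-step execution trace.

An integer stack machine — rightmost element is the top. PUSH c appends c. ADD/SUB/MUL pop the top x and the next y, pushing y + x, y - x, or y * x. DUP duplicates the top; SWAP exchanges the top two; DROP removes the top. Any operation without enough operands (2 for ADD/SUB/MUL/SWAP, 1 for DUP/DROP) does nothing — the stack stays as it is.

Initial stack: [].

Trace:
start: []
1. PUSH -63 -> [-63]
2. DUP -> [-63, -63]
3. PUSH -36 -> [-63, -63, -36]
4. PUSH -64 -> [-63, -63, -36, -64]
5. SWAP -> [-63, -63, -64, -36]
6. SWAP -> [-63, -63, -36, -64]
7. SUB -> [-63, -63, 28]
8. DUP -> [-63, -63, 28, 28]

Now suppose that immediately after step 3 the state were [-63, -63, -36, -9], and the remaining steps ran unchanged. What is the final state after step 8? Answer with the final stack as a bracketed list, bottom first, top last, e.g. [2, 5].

[-63, -63, -36, 55, 55]

state after step 3 := [-63, -63, -36, -9]
4. PUSH -64 -> [-63, -63, -36, -9, -64]
5. SWAP -> [-63, -63, -36, -64, -9]
6. SWAP -> [-63, -63, -36, -9, -64]
7. SUB -> [-63, -63, -36, 55]
8. DUP -> [-63, -63, -36, 55, 55]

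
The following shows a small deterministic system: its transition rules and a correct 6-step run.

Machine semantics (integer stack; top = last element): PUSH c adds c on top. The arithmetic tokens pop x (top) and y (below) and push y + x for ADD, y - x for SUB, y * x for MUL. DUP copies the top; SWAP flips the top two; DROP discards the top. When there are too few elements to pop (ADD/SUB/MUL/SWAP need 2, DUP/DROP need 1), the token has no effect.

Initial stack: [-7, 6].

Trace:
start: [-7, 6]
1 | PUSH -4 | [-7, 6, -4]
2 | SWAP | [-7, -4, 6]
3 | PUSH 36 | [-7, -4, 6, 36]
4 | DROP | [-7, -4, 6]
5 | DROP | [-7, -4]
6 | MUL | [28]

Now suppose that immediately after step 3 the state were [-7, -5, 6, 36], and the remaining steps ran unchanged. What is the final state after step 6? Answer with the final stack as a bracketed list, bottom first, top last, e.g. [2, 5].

state after step 3 := [-7, -5, 6, 36]
4 | DROP | [-7, -5, 6]
5 | DROP | [-7, -5]
6 | MUL | [35]

[35]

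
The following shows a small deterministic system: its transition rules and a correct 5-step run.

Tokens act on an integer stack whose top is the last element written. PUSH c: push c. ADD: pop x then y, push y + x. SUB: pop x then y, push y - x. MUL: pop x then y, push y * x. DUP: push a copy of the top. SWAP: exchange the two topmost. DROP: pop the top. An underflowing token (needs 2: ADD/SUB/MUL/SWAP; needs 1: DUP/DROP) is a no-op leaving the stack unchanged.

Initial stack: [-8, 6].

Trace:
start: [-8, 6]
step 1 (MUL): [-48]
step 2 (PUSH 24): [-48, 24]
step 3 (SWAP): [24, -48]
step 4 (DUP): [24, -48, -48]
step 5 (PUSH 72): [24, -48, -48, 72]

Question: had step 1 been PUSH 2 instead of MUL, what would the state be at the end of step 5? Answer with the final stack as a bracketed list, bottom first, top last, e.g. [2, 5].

[-8, 6, 24, 2, 2, 72]

(re-executing from step 1 with the substitution; state before step 1: [-8, 6])
step 1 (PUSH 2): [-8, 6, 2]
step 2 (PUSH 24): [-8, 6, 2, 24]
step 3 (SWAP): [-8, 6, 24, 2]
step 4 (DUP): [-8, 6, 24, 2, 2]
step 5 (PUSH 72): [-8, 6, 24, 2, 2, 72]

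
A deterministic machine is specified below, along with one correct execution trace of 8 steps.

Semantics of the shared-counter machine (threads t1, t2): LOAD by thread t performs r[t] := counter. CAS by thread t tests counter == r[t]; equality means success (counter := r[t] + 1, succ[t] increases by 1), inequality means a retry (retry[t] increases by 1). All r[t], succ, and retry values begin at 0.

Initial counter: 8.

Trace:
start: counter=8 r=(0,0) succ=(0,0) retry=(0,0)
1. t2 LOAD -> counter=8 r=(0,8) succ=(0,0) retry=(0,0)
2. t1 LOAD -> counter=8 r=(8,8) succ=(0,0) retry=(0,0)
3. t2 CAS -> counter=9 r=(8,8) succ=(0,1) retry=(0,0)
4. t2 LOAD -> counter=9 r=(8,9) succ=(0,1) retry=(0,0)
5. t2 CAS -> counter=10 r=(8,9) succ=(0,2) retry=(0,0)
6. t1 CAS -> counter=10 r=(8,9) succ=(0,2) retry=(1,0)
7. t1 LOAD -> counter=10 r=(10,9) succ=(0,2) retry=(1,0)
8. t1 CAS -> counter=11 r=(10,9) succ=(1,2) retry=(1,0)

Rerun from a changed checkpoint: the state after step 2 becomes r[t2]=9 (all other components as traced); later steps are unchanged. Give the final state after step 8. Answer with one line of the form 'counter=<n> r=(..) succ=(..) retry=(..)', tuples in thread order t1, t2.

state after step 2 := counter=8 r=(8,9) succ=(0,0) retry=(0,0)
3. t2 CAS -> counter=8 r=(8,9) succ=(0,0) retry=(0,1)
4. t2 LOAD -> counter=8 r=(8,8) succ=(0,0) retry=(0,1)
5. t2 CAS -> counter=9 r=(8,8) succ=(0,1) retry=(0,1)
6. t1 CAS -> counter=9 r=(8,8) succ=(0,1) retry=(1,1)
7. t1 LOAD -> counter=9 r=(9,8) succ=(0,1) retry=(1,1)
8. t1 CAS -> counter=10 r=(9,8) succ=(1,1) retry=(1,1)

counter=10 r=(9,8) succ=(1,1) retry=(1,1)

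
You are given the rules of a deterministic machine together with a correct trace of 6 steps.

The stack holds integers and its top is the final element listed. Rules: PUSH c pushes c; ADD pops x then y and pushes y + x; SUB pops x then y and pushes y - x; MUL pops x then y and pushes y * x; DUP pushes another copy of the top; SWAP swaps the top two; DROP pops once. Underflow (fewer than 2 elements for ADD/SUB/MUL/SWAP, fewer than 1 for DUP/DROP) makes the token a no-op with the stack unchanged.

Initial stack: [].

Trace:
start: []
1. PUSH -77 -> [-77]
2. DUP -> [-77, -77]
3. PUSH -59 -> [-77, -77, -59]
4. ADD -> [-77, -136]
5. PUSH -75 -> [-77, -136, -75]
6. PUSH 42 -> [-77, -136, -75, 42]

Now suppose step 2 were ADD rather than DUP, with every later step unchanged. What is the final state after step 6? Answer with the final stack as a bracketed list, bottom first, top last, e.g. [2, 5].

(re-executing from step 2 with the substitution; state before step 2: [-77])
2. ADD -> [-77]
3. PUSH -59 -> [-77, -59]
4. ADD -> [-136]
5. PUSH -75 -> [-136, -75]
6. PUSH 42 -> [-136, -75, 42]

[-136, -75, 42]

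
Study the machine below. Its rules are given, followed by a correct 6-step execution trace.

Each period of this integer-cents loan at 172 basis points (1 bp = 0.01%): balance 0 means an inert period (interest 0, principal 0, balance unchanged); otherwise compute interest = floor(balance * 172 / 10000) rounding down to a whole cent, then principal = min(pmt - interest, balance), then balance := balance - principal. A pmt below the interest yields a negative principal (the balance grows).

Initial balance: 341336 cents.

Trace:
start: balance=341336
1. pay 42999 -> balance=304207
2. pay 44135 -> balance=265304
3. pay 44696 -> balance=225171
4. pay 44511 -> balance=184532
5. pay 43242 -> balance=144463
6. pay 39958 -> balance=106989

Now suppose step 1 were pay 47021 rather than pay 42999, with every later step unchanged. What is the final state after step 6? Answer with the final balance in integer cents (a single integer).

(re-executing from step 1 with the substitution; state before step 1: balance=341336)
1. pay 47021 -> balance=300185
2. pay 44135 -> balance=261213
3. pay 44696 -> balance=221009
4. pay 44511 -> balance=180299
5. pay 43242 -> balance=140158
6. pay 39958 -> balance=102610

102610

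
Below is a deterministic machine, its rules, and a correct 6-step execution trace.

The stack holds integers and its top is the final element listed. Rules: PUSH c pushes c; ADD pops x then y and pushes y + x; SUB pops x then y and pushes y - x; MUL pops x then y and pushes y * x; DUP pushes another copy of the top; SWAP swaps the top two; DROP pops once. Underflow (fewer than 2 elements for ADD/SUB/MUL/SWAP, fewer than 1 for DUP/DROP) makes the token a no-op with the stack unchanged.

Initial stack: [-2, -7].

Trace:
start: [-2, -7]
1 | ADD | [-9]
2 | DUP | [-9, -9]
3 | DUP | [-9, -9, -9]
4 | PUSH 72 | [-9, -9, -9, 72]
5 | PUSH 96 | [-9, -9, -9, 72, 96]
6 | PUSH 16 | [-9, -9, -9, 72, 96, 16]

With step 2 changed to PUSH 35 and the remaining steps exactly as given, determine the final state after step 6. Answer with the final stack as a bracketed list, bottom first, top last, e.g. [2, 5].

[-9, 35, 35, 72, 96, 16]

(re-executing from step 2 with the substitution; state before step 2: [-9])
2 | PUSH 35 | [-9, 35]
3 | DUP | [-9, 35, 35]
4 | PUSH 72 | [-9, 35, 35, 72]
5 | PUSH 96 | [-9, 35, 35, 72, 96]
6 | PUSH 16 | [-9, 35, 35, 72, 96, 16]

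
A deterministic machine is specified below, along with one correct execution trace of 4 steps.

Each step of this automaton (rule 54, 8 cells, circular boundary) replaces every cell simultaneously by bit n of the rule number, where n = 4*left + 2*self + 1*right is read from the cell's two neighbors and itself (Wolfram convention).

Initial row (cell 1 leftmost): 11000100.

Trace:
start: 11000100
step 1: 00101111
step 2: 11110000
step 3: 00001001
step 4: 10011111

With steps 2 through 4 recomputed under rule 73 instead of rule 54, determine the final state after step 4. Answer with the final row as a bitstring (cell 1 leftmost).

(re-executing steps 2..4 under rule 73; state before step 2: 00101111)
step 2: 00001001
step 3: 01100000
step 4: 01101111

01101111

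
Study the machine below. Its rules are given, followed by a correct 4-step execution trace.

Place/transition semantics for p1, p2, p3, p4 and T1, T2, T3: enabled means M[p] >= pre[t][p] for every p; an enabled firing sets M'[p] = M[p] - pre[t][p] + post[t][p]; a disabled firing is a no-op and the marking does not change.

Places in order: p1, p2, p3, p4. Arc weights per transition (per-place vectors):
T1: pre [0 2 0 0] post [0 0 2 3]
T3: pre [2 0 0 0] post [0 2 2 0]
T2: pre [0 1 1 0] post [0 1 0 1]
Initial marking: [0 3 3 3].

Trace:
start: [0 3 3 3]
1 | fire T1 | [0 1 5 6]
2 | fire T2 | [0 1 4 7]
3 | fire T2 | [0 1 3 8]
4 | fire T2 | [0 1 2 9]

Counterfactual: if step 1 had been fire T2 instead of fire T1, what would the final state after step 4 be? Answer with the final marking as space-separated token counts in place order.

0 3 0 6

(re-executing from step 1 with the substitution; state before step 1: [0 3 3 3])
1 | fire T2 | [0 3 2 4]
2 | fire T2 | [0 3 1 5]
3 | fire T2 | [0 3 0 6]
4 | fire T2 | [0 3 0 6]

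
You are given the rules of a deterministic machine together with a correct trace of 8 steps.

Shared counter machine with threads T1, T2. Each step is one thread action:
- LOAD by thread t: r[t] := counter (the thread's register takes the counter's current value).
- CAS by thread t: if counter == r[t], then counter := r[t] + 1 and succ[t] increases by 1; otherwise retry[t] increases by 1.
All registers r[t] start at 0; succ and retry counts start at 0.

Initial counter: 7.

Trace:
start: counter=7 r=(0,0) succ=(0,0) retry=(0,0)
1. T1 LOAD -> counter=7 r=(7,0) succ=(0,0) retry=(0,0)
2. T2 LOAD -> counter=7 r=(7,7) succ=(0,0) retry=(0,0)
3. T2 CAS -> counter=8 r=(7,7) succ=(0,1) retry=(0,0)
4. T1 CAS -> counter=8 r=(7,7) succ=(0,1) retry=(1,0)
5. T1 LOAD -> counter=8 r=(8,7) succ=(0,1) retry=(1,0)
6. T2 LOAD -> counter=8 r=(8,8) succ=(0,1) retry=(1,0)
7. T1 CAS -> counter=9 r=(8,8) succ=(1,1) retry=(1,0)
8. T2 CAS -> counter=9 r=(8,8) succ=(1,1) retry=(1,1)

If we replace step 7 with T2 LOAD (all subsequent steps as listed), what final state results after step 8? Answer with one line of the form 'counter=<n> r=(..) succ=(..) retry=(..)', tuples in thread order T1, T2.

(re-executing from step 7 with the substitution; state before step 7: counter=8 r=(8,8) succ=(0,1) retry=(1,0))
7. T2 LOAD -> counter=8 r=(8,8) succ=(0,1) retry=(1,0)
8. T2 CAS -> counter=9 r=(8,8) succ=(0,2) retry=(1,0)

counter=9 r=(8,8) succ=(0,2) retry=(1,0)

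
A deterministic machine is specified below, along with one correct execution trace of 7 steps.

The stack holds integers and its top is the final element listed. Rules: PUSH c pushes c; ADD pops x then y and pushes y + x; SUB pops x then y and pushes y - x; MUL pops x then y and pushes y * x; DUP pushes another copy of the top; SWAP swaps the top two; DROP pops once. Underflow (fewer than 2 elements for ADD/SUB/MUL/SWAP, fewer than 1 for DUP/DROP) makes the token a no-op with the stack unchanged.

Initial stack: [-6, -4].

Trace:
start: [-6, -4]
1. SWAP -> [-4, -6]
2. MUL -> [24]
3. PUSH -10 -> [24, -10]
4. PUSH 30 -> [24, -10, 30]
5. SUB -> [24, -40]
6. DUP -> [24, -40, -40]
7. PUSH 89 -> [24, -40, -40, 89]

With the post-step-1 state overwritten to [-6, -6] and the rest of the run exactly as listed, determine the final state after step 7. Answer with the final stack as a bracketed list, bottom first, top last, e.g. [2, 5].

[36, -40, -40, 89]

state after step 1 := [-6, -6]
2. MUL -> [36]
3. PUSH -10 -> [36, -10]
4. PUSH 30 -> [36, -10, 30]
5. SUB -> [36, -40]
6. DUP -> [36, -40, -40]
7. PUSH 89 -> [36, -40, -40, 89]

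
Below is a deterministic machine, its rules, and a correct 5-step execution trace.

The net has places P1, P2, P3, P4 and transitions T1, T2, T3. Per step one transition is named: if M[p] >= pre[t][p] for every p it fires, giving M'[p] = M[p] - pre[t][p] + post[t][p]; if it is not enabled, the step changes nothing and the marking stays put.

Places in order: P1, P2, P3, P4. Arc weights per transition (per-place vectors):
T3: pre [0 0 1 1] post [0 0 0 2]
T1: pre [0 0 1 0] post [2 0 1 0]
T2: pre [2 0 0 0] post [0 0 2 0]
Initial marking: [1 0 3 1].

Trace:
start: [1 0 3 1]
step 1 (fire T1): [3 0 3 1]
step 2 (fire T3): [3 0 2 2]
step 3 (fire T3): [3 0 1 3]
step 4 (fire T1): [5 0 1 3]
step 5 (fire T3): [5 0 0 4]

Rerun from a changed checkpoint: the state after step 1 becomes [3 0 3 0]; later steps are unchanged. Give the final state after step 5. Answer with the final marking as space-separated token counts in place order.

5 0 3 0

state after step 1 := [3 0 3 0]
step 2 (fire T3): [3 0 3 0]
step 3 (fire T3): [3 0 3 0]
step 4 (fire T1): [5 0 3 0]
step 5 (fire T3): [5 0 3 0]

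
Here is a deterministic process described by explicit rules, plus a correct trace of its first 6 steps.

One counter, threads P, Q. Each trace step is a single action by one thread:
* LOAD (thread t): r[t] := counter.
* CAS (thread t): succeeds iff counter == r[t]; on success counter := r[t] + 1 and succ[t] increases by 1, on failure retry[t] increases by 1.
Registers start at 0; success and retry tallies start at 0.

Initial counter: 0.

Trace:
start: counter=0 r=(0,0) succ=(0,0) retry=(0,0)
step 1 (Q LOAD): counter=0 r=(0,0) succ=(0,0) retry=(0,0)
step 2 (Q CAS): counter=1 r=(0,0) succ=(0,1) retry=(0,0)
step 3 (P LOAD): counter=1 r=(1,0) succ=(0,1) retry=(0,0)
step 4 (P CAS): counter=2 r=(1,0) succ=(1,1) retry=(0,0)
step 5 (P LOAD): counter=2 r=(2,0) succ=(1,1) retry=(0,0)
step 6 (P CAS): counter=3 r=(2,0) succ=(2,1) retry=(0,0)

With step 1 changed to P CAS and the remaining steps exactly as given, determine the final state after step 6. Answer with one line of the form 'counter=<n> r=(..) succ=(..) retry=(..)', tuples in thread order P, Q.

(re-executing from step 1 with the substitution; state before step 1: counter=0 r=(0,0) succ=(0,0) retry=(0,0))
step 1 (P CAS): counter=1 r=(0,0) succ=(1,0) retry=(0,0)
step 2 (Q CAS): counter=1 r=(0,0) succ=(1,0) retry=(0,1)
step 3 (P LOAD): counter=1 r=(1,0) succ=(1,0) retry=(0,1)
step 4 (P CAS): counter=2 r=(1,0) succ=(2,0) retry=(0,1)
step 5 (P LOAD): counter=2 r=(2,0) succ=(2,0) retry=(0,1)
step 6 (P CAS): counter=3 r=(2,0) succ=(3,0) retry=(0,1)

counter=3 r=(2,0) succ=(3,0) retry=(0,1)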